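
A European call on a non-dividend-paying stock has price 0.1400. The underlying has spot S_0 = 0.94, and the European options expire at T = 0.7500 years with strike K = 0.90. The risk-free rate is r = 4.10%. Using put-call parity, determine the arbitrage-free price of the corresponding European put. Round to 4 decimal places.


Put-call parity: C - P = S_0 * exp(-qT) - K * exp(-rT).
S_0 * exp(-qT) = 0.9400 * 1.00000000 = 0.94000000
K * exp(-rT) = 0.9000 * 0.96971797 = 0.87274618
P = C - S*exp(-qT) + K*exp(-rT)
P = 0.1400 - 0.94000000 + 0.87274618 = 0.0727

Answer: Put price = 0.0727


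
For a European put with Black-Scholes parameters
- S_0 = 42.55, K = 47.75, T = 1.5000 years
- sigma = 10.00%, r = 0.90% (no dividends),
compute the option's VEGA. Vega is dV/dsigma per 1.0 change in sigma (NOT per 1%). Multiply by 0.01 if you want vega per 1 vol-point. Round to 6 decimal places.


Answer: Vega = 15.457008

Derivation:
d1 = -0.7699498411; d2 = -0.8924243282
phi(d1) = 0.2966062100; exp(-qT) = 1.0000000000; exp(-rT) = 0.9865907163
Vega = S * exp(-qT) * phi(d1) * sqrt(T) = 42.5500 * 1.0000000000 * 0.2966062100 * 1.2247448714 = 15.457008


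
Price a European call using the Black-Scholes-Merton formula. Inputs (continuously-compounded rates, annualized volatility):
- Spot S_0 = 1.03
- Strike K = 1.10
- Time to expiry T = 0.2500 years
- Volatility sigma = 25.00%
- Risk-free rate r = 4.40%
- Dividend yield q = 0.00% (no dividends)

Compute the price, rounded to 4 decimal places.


d1 = (ln(S/K) + (r - q + 0.5*sigma^2) * T) / (sigma * sqrt(T)) = -0.37551102
d2 = d1 - sigma * sqrt(T) = -0.50051102
exp(-rT) = 0.98906028; exp(-qT) = 1.00000000
C = S_0 * exp(-qT) * N(d1) - K * exp(-rT) * N(d2)
N(d1) = 0.35364023; N(d2) = 0.30835765
C = 1.0300 * 1.00000000 * 0.35364023 - 1.1000 * 0.98906028 * 0.30835765 = 0.0288

Answer: Price = 0.0288


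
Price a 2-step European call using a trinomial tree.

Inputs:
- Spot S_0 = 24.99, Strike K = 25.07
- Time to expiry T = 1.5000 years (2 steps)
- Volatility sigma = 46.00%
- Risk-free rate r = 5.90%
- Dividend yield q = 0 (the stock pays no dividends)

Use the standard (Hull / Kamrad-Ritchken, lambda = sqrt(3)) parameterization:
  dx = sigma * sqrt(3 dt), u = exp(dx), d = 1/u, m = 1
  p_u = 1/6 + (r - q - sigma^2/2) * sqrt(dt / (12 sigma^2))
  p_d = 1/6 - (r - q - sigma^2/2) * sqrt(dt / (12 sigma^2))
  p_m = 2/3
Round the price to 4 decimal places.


dt = T/N = 0.750000; dx = sigma*sqrt(3*dt) = 0.690000
u = exp(dx) = 1.993716; d = 1/u = 0.501576
p_u = 0.141232, p_m = 0.666667, p_d = 0.192101
Discount per step: exp(-r*dt) = 0.956715
Stock lattice S(k, j) with j the centered position index:
  k=0: S(0,+0) = 24.9900
  k=1: S(1,-1) = 12.5344; S(1,+0) = 24.9900; S(1,+1) = 49.8230
  k=2: S(2,-2) = 6.2869; S(2,-1) = 12.5344; S(2,+0) = 24.9900; S(2,+1) = 49.8230; S(2,+2) = 99.3328
Terminal payoffs V(N, j) = max(S_T - K, 0):
  V(2,-2) = 0.000000; V(2,-1) = 0.000000; V(2,+0) = 0.000000; V(2,+1) = 24.752951; V(2,+2) = 74.262792
Backward induction: V(k, j) = exp(-r*dt) * [p_u * V(k+1, j+1) + p_m * V(k+1, j) + p_d * V(k+1, j-1)]
  V(1,-1) = exp(-r*dt) * [p_u*0.000000 + p_m*0.000000 + p_d*0.000000] = 0.000000
  V(1,+0) = exp(-r*dt) * [p_u*24.752951 + p_m*0.000000 + p_d*0.000000] = 3.344585
  V(1,+1) = exp(-r*dt) * [p_u*74.262792 + p_m*24.752951 + p_d*0.000000] = 25.821962
  V(0,+0) = exp(-r*dt) * [p_u*25.821962 + p_m*3.344585 + p_d*0.000000] = 5.622237

Answer: Price = V(0,0) = 5.6222


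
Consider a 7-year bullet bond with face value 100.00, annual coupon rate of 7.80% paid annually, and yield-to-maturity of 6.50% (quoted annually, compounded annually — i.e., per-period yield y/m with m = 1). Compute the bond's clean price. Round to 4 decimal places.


Coupon per period c = face * coupon_rate / m = 7.800000
Periods per year m = 1; per-period yield y/m = 0.065000
Number of cashflows N = 7
Cashflows (t years, CF_t, discount factor 1/(1+y/m)^(m*t), PV):
  t = 1.0000: CF_t = 7.800000, DF = 0.938967, PV = 7.323944
  t = 2.0000: CF_t = 7.800000, DF = 0.881659, PV = 6.876942
  t = 3.0000: CF_t = 7.800000, DF = 0.827849, PV = 6.457223
  t = 4.0000: CF_t = 7.800000, DF = 0.777323, PV = 6.063120
  t = 5.0000: CF_t = 7.800000, DF = 0.729881, PV = 5.693071
  t = 6.0000: CF_t = 7.800000, DF = 0.685334, PV = 5.345606
  t = 7.0000: CF_t = 107.800000, DF = 0.643506, PV = 69.369970
Price P = sum_t PV_t = 107.129876

Answer: Price = 107.1299


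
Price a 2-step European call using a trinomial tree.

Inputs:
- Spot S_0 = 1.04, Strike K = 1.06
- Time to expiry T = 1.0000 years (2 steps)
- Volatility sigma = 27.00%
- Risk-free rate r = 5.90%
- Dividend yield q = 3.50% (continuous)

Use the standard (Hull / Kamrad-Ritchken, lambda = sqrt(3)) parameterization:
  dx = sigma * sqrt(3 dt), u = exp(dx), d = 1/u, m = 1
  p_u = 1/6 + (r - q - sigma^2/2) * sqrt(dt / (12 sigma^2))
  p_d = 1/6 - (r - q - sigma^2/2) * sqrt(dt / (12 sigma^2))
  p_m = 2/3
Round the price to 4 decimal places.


dt = T/N = 0.500000; dx = sigma*sqrt(3*dt) = 0.330681
u = exp(dx) = 1.391916; d = 1/u = 0.718434
p_u = 0.157254, p_m = 0.666667, p_d = 0.176079
Discount per step: exp(-r*dt) = 0.970931
Stock lattice S(k, j) with j the centered position index:
  k=0: S(0,+0) = 1.0400
  k=1: S(1,-1) = 0.7472; S(1,+0) = 1.0400; S(1,+1) = 1.4476
  k=2: S(2,-2) = 0.5368; S(2,-1) = 0.7472; S(2,+0) = 1.0400; S(2,+1) = 1.4476; S(2,+2) = 2.0149
Terminal payoffs V(N, j) = max(S_T - K, 0):
  V(2,-2) = 0.000000; V(2,-1) = 0.000000; V(2,+0) = 0.000000; V(2,+1) = 0.387592; V(2,+2) = 0.954927
Backward induction: V(k, j) = exp(-r*dt) * [p_u * V(k+1, j+1) + p_m * V(k+1, j) + p_d * V(k+1, j-1)]
  V(1,-1) = exp(-r*dt) * [p_u*0.000000 + p_m*0.000000 + p_d*0.000000] = 0.000000
  V(1,+0) = exp(-r*dt) * [p_u*0.387592 + p_m*0.000000 + p_d*0.000000] = 0.059179
  V(1,+1) = exp(-r*dt) * [p_u*0.954927 + p_m*0.387592 + p_d*0.000000] = 0.396685
  V(0,+0) = exp(-r*dt) * [p_u*0.396685 + p_m*0.059179 + p_d*0.000000] = 0.098873

Answer: Price = V(0,0) = 0.0989


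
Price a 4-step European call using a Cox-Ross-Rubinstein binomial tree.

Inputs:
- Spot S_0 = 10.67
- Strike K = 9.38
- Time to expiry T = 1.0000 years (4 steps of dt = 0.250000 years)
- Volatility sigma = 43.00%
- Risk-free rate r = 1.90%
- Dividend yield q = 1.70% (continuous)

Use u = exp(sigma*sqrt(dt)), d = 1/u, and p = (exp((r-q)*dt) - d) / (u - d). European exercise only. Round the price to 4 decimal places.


dt = T/N = 0.250000
u = exp(sigma*sqrt(dt)) = 1.239862; d = 1/u = 0.806541
p = (exp((r-q)*dt) - d) / (u - d) = 0.447610
Discount per step: exp(-r*dt) = 0.995261
Stock lattice S(k, i) with i counting down-moves:
  k=0: S(0,0) = 10.6700
  k=1: S(1,0) = 13.2293; S(1,1) = 8.6058
  k=2: S(2,0) = 16.4025; S(2,1) = 10.6700; S(2,2) = 6.9409
  k=3: S(3,0) = 20.3369; S(3,1) = 13.2293; S(3,2) = 8.6058; S(3,3) = 5.5981
  k=4: S(4,0) = 25.2149; S(4,1) = 16.4025; S(4,2) = 10.6700; S(4,3) = 6.9409; S(4,4) = 4.5151
Terminal payoffs V(N, i) = max(S_T - K, 0):
  V(4,0) = 15.834925; V(4,1) = 7.022538; V(4,2) = 1.290000; V(4,3) = 0.000000; V(4,4) = 0.000000
Backward induction: V(k, i) = exp(-r*dt) * [p * V(k+1, i) + (1-p) * V(k+1, i+1)].
  V(3,0) = exp(-r*dt) * [p*15.834925 + (1-p)*7.022538] = 10.915083
  V(3,1) = exp(-r*dt) * [p*7.022538 + (1-p)*1.290000] = 3.837670
  V(3,2) = exp(-r*dt) * [p*1.290000 + (1-p)*0.000000] = 0.574681
  V(3,3) = exp(-r*dt) * [p*0.000000 + (1-p)*0.000000] = 0.000000
  V(2,0) = exp(-r*dt) * [p*10.915083 + (1-p)*3.837670] = 6.972395
  V(2,1) = exp(-r*dt) * [p*3.837670 + (1-p)*0.574681] = 2.025584
  V(2,2) = exp(-r*dt) * [p*0.574681 + (1-p)*0.000000] = 0.256014
  V(1,0) = exp(-r*dt) * [p*6.972395 + (1-p)*2.025584] = 4.219736
  V(1,1) = exp(-r*dt) * [p*2.025584 + (1-p)*0.256014] = 1.043125
  V(0,0) = exp(-r*dt) * [p*4.219736 + (1-p)*1.043125] = 2.453328

Answer: Price = V(0,0) = 2.4533


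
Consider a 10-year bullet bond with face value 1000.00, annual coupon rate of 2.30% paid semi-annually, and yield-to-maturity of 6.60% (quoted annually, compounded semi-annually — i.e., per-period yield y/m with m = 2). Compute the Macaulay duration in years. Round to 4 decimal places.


Answer: Macaulay duration = 8.7228 years

Derivation:
Coupon per period c = face * coupon_rate / m = 11.500000
Periods per year m = 2; per-period yield y/m = 0.033000
Number of cashflows N = 20
Cashflows (t years, CF_t, discount factor 1/(1+y/m)^(m*t), PV):
  t = 0.5000: CF_t = 11.500000, DF = 0.968054, PV = 11.132623
  t = 1.0000: CF_t = 11.500000, DF = 0.937129, PV = 10.776983
  t = 1.5000: CF_t = 11.500000, DF = 0.907192, PV = 10.432704
  t = 2.0000: CF_t = 11.500000, DF = 0.878211, PV = 10.099423
  t = 2.5000: CF_t = 11.500000, DF = 0.850156, PV = 9.776789
  t = 3.0000: CF_t = 11.500000, DF = 0.822997, PV = 9.464462
  t = 3.5000: CF_t = 11.500000, DF = 0.796705, PV = 9.162112
  t = 4.0000: CF_t = 11.500000, DF = 0.771254, PV = 8.869421
  t = 4.5000: CF_t = 11.500000, DF = 0.746616, PV = 8.586080
  t = 5.0000: CF_t = 11.500000, DF = 0.722764, PV = 8.311791
  t = 5.5000: CF_t = 11.500000, DF = 0.699675, PV = 8.046264
  t = 6.0000: CF_t = 11.500000, DF = 0.677323, PV = 7.789220
  t = 6.5000: CF_t = 11.500000, DF = 0.655686, PV = 7.540387
  t = 7.0000: CF_t = 11.500000, DF = 0.634739, PV = 7.299504
  t = 7.5000: CF_t = 11.500000, DF = 0.614462, PV = 7.066315
  t = 8.0000: CF_t = 11.500000, DF = 0.594833, PV = 6.840576
  t = 8.5000: CF_t = 11.500000, DF = 0.575830, PV = 6.622049
  t = 9.0000: CF_t = 11.500000, DF = 0.557435, PV = 6.410502
  t = 9.5000: CF_t = 11.500000, DF = 0.539627, PV = 6.205714
  t = 10.0000: CF_t = 1011.500000, DF = 0.522388, PV = 528.395921
Price P = sum_t PV_t = 688.828841
Macaulay numerator sum_t t * PV_t:
  t * PV_t at t = 0.5000: 5.566312
  t * PV_t at t = 1.0000: 10.776983
  t * PV_t at t = 1.5000: 15.649056
  t * PV_t at t = 2.0000: 20.198846
  t * PV_t at t = 2.5000: 24.441972
  t * PV_t at t = 3.0000: 28.393385
  t * PV_t at t = 3.5000: 32.067392
  t * PV_t at t = 4.0000: 35.477684
  t * PV_t at t = 4.5000: 38.637361
  t * PV_t at t = 5.0000: 41.558956
  t * PV_t at t = 5.5000: 44.254455
  t * PV_t at t = 6.0000: 46.735321
  t * PV_t at t = 6.5000: 49.012518
  t * PV_t at t = 7.0000: 51.096527
  t * PV_t at t = 7.5000: 52.997365
  t * PV_t at t = 8.0000: 54.724611
  t * PV_t at t = 8.5000: 56.287414
  t * PV_t at t = 9.0000: 57.694520
  t * PV_t at t = 9.5000: 58.954280
  t * PV_t at t = 10.0000: 5283.959214
Macaulay duration D = (sum_t t * PV_t) / P = 6008.484171 / 688.828841 = 8.722753


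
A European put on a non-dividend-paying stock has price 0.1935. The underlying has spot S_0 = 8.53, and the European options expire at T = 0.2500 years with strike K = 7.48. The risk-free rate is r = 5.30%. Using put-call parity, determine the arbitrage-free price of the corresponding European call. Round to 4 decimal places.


Answer: Call price = 1.3420

Derivation:
Put-call parity: C - P = S_0 * exp(-qT) - K * exp(-rT).
S_0 * exp(-qT) = 8.5300 * 1.00000000 = 8.53000000
K * exp(-rT) = 7.4800 * 0.98683739 = 7.38154371
C = P + S*exp(-qT) - K*exp(-rT)
C = 0.1935 + 8.53000000 - 7.38154371 = 1.3420


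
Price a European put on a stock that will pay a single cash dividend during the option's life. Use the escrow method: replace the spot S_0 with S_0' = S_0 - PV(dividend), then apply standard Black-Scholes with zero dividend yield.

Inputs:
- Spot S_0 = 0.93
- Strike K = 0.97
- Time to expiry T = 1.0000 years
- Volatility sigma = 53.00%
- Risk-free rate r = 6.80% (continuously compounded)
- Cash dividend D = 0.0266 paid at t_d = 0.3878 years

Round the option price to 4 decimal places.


PV(D) = D * exp(-r * t_d) = 0.0266 * 0.97397426 = 0.02590772
S_0' = S_0 - PV(D) = 0.9300 - 0.02590772 = 0.90409228
d1 = (ln(S_0'/K) + (r + sigma^2/2)*T) / (sigma*sqrt(T)) = 0.26053843
d2 = d1 - sigma*sqrt(T) = -0.26946157
exp(-rT) = 0.93426047
N(-d1) = 0.39722424; N(-d2) = 0.60621274
P = K * exp(-rT) * N(-d2) - S_0' * N(-d1) = 0.9700 * 0.93426047 * 0.60621274 - 0.90409228 * 0.39722424 = 0.1902

Answer: Price = 0.1902


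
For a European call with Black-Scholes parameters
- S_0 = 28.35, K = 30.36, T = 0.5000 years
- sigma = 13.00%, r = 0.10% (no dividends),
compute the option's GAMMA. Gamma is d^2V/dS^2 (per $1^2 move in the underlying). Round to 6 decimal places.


d1 = -0.6937688148; d2 = -0.7856926963
phi(d1) = 0.3136128181; exp(-qT) = 1.0000000000; exp(-rT) = 0.9995001250
Gamma = exp(-qT) * phi(d1) / (S * sigma * sqrt(T)) = 1.0000000000 * 0.3136128181 / (28.3500 * 0.1300 * 0.7071067812) = 0.120341

Answer: Gamma = 0.120341


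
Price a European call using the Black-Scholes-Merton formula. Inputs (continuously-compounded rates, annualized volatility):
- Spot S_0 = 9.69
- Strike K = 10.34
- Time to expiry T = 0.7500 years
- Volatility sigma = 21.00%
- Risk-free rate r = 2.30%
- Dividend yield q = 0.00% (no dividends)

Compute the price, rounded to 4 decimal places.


Answer: Price = 0.5071

Derivation:
d1 = (ln(S/K) + (r - q + 0.5*sigma^2) * T) / (sigma * sqrt(T)) = -0.17121428
d2 = d1 - sigma * sqrt(T) = -0.35307962
exp(-rT) = 0.98289793; exp(-qT) = 1.00000000
C = S_0 * exp(-qT) * N(d1) - K * exp(-rT) * N(d2)
N(d1) = 0.43202764; N(d2) = 0.36201438
C = 9.6900 * 1.00000000 * 0.43202764 - 10.3400 * 0.98289793 * 0.36201438 = 0.5071


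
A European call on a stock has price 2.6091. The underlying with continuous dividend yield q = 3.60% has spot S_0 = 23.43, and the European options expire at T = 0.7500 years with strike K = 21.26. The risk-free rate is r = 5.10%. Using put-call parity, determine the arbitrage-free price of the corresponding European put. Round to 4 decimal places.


Put-call parity: C - P = S_0 * exp(-qT) - K * exp(-rT).
S_0 * exp(-qT) = 23.4300 * 0.97336124 = 22.80585389
K * exp(-rT) = 21.2600 * 0.96247229 = 20.46216094
P = C - S*exp(-qT) + K*exp(-rT)
P = 2.6091 - 22.80585389 + 20.46216094 = 0.2654

Answer: Put price = 0.2654


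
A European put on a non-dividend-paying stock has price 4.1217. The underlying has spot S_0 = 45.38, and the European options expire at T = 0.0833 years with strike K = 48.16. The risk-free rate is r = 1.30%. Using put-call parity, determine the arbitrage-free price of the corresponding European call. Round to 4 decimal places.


Answer: Call price = 1.3938

Derivation:
Put-call parity: C - P = S_0 * exp(-qT) - K * exp(-rT).
S_0 * exp(-qT) = 45.3800 * 1.00000000 = 45.38000000
K * exp(-rT) = 48.1600 * 0.99891769 = 48.10787576
C = P + S*exp(-qT) - K*exp(-rT)
C = 4.1217 + 45.38000000 - 48.10787576 = 1.3938


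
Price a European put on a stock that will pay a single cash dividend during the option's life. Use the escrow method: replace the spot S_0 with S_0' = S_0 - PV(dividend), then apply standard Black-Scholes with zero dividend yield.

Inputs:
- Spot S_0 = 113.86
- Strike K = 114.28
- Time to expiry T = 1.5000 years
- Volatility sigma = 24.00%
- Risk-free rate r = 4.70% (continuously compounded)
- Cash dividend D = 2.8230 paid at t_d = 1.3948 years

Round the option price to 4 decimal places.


PV(D) = D * exp(-r * t_d) = 2.8230 * 0.93654697 = 2.64387211
S_0' = S_0 - PV(D) = 113.8600 - 2.64387211 = 111.21612789
d1 = (ln(S_0'/K) + (r + sigma^2/2)*T) / (sigma*sqrt(T)) = 0.29436004
d2 = d1 - sigma*sqrt(T) = 0.00042127
exp(-rT) = 0.93192774
N(-d1) = 0.38424140; N(-d2) = 0.49983194
P = K * exp(-rT) * N(-d2) - S_0' * N(-d1) = 114.2800 * 0.93192774 * 0.49983194 - 111.21612789 * 0.38424140 = 10.4986

Answer: Price = 10.4986


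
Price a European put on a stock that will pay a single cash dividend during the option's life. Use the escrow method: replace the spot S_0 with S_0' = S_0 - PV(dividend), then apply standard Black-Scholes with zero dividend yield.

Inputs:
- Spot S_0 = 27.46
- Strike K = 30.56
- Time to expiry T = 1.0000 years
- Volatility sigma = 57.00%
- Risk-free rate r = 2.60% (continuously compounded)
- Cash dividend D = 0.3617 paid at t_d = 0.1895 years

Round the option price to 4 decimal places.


Answer: Price = 7.8024

Derivation:
PV(D) = D * exp(-r * t_d) = 0.3617 * 0.99508512 = 0.35992229
S_0' = S_0 - PV(D) = 27.4600 - 0.35992229 = 27.10007771
d1 = (ln(S_0'/K) + (r + sigma^2/2)*T) / (sigma*sqrt(T)) = 0.11981514
d2 = d1 - sigma*sqrt(T) = -0.45018486
exp(-rT) = 0.97433509
N(-d1) = 0.45231479; N(-d2) = 0.67371142
P = K * exp(-rT) * N(-d2) - S_0' * N(-d1) = 30.5600 * 0.97433509 * 0.67371142 - 27.10007771 * 0.45231479 = 7.8024


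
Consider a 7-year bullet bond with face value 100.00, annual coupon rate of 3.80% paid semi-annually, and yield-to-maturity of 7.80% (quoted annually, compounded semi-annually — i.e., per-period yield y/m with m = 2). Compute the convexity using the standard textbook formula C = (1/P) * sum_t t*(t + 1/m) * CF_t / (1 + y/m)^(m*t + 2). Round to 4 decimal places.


Answer: Convexity = 40.3282

Derivation:
Coupon per period c = face * coupon_rate / m = 1.900000
Periods per year m = 2; per-period yield y/m = 0.039000
Number of cashflows N = 14
Cashflows (t years, CF_t, discount factor 1/(1+y/m)^(m*t), PV):
  t = 0.5000: CF_t = 1.900000, DF = 0.962464, PV = 1.828681
  t = 1.0000: CF_t = 1.900000, DF = 0.926337, PV = 1.760040
  t = 1.5000: CF_t = 1.900000, DF = 0.891566, PV = 1.693975
  t = 2.0000: CF_t = 1.900000, DF = 0.858100, PV = 1.630390
  t = 2.5000: CF_t = 1.900000, DF = 0.825890, PV = 1.569191
  t = 3.0000: CF_t = 1.900000, DF = 0.794889, PV = 1.510290
  t = 3.5000: CF_t = 1.900000, DF = 0.765052, PV = 1.453600
  t = 4.0000: CF_t = 1.900000, DF = 0.736335, PV = 1.399037
  t = 4.5000: CF_t = 1.900000, DF = 0.708696, PV = 1.346523
  t = 5.0000: CF_t = 1.900000, DF = 0.682094, PV = 1.295979
  t = 5.5000: CF_t = 1.900000, DF = 0.656491, PV = 1.247333
  t = 6.0000: CF_t = 1.900000, DF = 0.631849, PV = 1.200513
  t = 6.5000: CF_t = 1.900000, DF = 0.608132, PV = 1.155451
  t = 7.0000: CF_t = 101.900000, DF = 0.585305, PV = 59.642593
Price P = sum_t PV_t = 78.733597
Convexity numerator sum_t t*(t + 1/m) * CF_t / (1+y/m)^(m*t + 2):
  t = 0.5000: term = 0.846987
  t = 1.0000: term = 2.445584
  t = 1.5000: term = 4.707574
  t = 2.0000: term = 7.551449
  t = 2.5000: term = 10.901996
  t = 3.0000: term = 14.689889
  t = 3.5000: term = 18.851318
  t = 4.0000: term = 23.327631
  t = 4.5000: term = 28.065003
  t = 5.0000: term = 33.014120
  t = 5.5000: term = 38.129879
  t = 6.0000: term = 43.371110
  t = 6.5000: term = 48.700317
  t = 7.0000: term = 2900.579188
Convexity = (1/P) * sum = 3175.182045 / 78.733597 = 40.328172


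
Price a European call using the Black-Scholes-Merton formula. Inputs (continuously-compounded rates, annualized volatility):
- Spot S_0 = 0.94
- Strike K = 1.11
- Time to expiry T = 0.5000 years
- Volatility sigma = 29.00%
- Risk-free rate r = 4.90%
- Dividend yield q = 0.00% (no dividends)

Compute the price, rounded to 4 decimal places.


d1 = (ln(S/K) + (r - q + 0.5*sigma^2) * T) / (sigma * sqrt(T)) = -0.58865625
d2 = d1 - sigma * sqrt(T) = -0.79371721
exp(-rT) = 0.97579769; exp(-qT) = 1.00000000
C = S_0 * exp(-qT) * N(d1) - K * exp(-rT) * N(d2)
N(d1) = 0.27804595; N(d2) = 0.21368004
C = 0.9400 * 1.00000000 * 0.27804595 - 1.1100 * 0.97579769 * 0.21368004 = 0.0299

Answer: Price = 0.0299


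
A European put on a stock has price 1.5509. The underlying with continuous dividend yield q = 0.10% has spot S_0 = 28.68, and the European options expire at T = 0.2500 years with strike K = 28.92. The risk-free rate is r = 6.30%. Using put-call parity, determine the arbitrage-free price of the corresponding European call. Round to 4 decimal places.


Answer: Call price = 1.7557

Derivation:
Put-call parity: C - P = S_0 * exp(-qT) - K * exp(-rT).
S_0 * exp(-qT) = 28.6800 * 0.99975003 = 28.67283090
K * exp(-rT) = 28.9200 * 0.98437338 = 28.46807823
C = P + S*exp(-qT) - K*exp(-rT)
C = 1.5509 + 28.67283090 - 28.46807823 = 1.7557


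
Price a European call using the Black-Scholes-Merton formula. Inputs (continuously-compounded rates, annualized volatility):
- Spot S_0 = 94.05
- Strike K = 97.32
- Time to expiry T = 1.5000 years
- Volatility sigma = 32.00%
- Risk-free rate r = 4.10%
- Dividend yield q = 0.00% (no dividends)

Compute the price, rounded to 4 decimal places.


Answer: Price = 15.7165

Derivation:
d1 = (ln(S/K) + (r - q + 0.5*sigma^2) * T) / (sigma * sqrt(T)) = 0.26567277
d2 = d1 - sigma * sqrt(T) = -0.12624558
exp(-rT) = 0.94035295; exp(-qT) = 1.00000000
C = S_0 * exp(-qT) * N(d1) - K * exp(-rT) * N(d2)
N(d1) = 0.60475438; N(d2) = 0.44976876
C = 94.0500 * 1.00000000 * 0.60475438 - 97.3200 * 0.94035295 * 0.44976876 = 15.7165


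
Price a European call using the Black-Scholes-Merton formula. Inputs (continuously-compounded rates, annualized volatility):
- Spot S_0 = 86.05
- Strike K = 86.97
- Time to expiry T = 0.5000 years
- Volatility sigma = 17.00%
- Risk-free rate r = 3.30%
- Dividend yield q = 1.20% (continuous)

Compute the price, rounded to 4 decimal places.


Answer: Price = 4.0940

Derivation:
d1 = (ln(S/K) + (r - q + 0.5*sigma^2) * T) / (sigma * sqrt(T)) = 0.05898345
d2 = d1 - sigma * sqrt(T) = -0.06122471
exp(-rT) = 0.98363538; exp(-qT) = 0.99401796
C = S_0 * exp(-qT) * N(d1) - K * exp(-rT) * N(d2)
N(d1) = 0.52351735; N(d2) = 0.47559013
C = 86.0500 * 0.99401796 * 0.52351735 - 86.9700 * 0.98363538 * 0.47559013 = 4.0940


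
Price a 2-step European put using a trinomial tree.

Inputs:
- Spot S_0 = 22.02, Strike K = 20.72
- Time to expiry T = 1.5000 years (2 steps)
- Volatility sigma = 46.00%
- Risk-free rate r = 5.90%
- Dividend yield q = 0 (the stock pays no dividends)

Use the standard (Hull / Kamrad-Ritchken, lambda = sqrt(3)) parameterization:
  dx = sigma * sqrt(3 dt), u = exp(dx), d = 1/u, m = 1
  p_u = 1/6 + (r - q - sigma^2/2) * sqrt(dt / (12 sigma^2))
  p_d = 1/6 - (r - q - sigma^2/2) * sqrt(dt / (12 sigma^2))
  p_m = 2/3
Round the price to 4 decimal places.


dt = T/N = 0.750000; dx = sigma*sqrt(3*dt) = 0.690000
u = exp(dx) = 1.993716; d = 1/u = 0.501576
p_u = 0.141232, p_m = 0.666667, p_d = 0.192101
Discount per step: exp(-r*dt) = 0.956715
Stock lattice S(k, j) with j the centered position index:
  k=0: S(0,+0) = 22.0200
  k=1: S(1,-1) = 11.0447; S(1,+0) = 22.0200; S(1,+1) = 43.9016
  k=2: S(2,-2) = 5.5398; S(2,-1) = 11.0447; S(2,+0) = 22.0200; S(2,+1) = 43.9016; S(2,+2) = 87.5273
Terminal payoffs V(N, j) = max(K - S_T, 0):
  V(2,-2) = 15.180240; V(2,-1) = 9.675295; V(2,+0) = 0.000000; V(2,+1) = 0.000000; V(2,+2) = 0.000000
Backward induction: V(k, j) = exp(-r*dt) * [p_u * V(k+1, j+1) + p_m * V(k+1, j) + p_d * V(k+1, j-1)]
  V(1,-1) = exp(-r*dt) * [p_u*0.000000 + p_m*9.675295 + p_d*15.180240] = 8.960918
  V(1,+0) = exp(-r*dt) * [p_u*0.000000 + p_m*0.000000 + p_d*9.675295] = 1.778187
  V(1,+1) = exp(-r*dt) * [p_u*0.000000 + p_m*0.000000 + p_d*0.000000] = 0.000000
  V(0,+0) = exp(-r*dt) * [p_u*0.000000 + p_m*1.778187 + p_d*8.960918] = 2.781039

Answer: Price = V(0,0) = 2.7810


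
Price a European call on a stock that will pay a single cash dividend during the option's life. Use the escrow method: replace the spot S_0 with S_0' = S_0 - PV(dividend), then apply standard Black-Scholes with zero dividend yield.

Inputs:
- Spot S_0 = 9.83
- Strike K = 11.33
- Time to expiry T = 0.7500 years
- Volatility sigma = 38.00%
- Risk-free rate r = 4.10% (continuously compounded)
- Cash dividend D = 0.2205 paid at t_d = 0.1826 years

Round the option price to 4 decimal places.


Answer: Price = 0.7667

Derivation:
PV(D) = D * exp(-r * t_d) = 0.2205 * 0.99254135 = 0.21885537
S_0' = S_0 - PV(D) = 9.8300 - 0.21885537 = 9.61114463
d1 = (ln(S_0'/K) + (r + sigma^2/2)*T) / (sigma*sqrt(T)) = -0.24197282
d2 = d1 - sigma*sqrt(T) = -0.57106247
exp(-rT) = 0.96971797
N(d1) = 0.40440061; N(d2) = 0.28397865
C = S_0' * N(d1) - K * exp(-rT) * N(d2) = 9.61114463 * 0.40440061 - 11.3300 * 0.96971797 * 0.28397865 = 0.7667


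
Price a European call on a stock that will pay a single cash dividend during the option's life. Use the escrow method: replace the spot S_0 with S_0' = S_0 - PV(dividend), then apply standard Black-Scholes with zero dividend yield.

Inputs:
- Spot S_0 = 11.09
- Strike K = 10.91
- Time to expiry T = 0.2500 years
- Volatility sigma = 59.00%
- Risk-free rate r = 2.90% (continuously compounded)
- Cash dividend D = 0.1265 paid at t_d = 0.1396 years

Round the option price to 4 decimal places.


Answer: Price = 1.3454

Derivation:
PV(D) = D * exp(-r * t_d) = 0.1265 * 0.99595978 = 0.12598891
S_0' = S_0 - PV(D) = 11.0900 - 0.12598891 = 10.96401109
d1 = (ln(S_0'/K) + (r + sigma^2/2)*T) / (sigma*sqrt(T)) = 0.18881658
d2 = d1 - sigma*sqrt(T) = -0.10618342
exp(-rT) = 0.99277622
N(d1) = 0.57488171; N(d2) = 0.45771841
C = S_0' * N(d1) - K * exp(-rT) * N(d2) = 10.96401109 * 0.57488171 - 10.9100 * 0.99277622 * 0.45771841 = 1.3454


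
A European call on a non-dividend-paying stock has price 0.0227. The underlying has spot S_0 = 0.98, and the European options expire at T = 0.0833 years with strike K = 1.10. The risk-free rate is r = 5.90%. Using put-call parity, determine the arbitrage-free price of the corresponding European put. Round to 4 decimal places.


Put-call parity: C - P = S_0 * exp(-qT) - K * exp(-rT).
S_0 * exp(-qT) = 0.9800 * 1.00000000 = 0.98000000
K * exp(-rT) = 1.1000 * 0.99509736 = 1.09460709
P = C - S*exp(-qT) + K*exp(-rT)
P = 0.0227 - 0.98000000 + 1.09460709 = 0.1373

Answer: Put price = 0.1373


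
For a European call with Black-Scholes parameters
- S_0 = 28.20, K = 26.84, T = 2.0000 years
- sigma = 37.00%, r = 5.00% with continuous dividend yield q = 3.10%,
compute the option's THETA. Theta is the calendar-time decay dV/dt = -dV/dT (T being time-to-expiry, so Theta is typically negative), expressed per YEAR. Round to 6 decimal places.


Answer: Theta = -1.276018

Derivation:
d1 = 0.4287143806; d2 = -0.0945446375
phi(d1) = 0.3639144220; exp(-qT) = 0.9398828868; exp(-rT) = 0.9048374180
Theta = -S*exp(-qT)*phi(d1)*sigma/(2*sqrt(T)) - r*K*exp(-rT)*N(d2) + q*S*exp(-qT)*N(d1)
N(d1) = 0.6659344530; N(d2) = 0.4623382628; sqrt(T) = 1.4142135624
Term 1 = -28.2000 * 0.9398828868 * 0.3639144220 * 0.3700 / (2 * 1.4142135624) = -1.2617660800
Term 2 = -0.0500 * 26.8400 * 0.9048374180 * 0.4623382628 = -0.5614135683
Term 3 = 0.0310 * 28.2000 * 0.9398828868 * 0.6659344530 = 0.5471621263
Theta = -1.2617660800 + (-0.5614135683) + (0.5471621263) = -1.276018


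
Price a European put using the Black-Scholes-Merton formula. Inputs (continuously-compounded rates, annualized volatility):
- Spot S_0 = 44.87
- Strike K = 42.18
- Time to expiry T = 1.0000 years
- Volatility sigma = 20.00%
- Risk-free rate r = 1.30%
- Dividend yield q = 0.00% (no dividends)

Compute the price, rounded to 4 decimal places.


Answer: Price = 2.0653

Derivation:
d1 = (ln(S/K) + (r - q + 0.5*sigma^2) * T) / (sigma * sqrt(T)) = 0.47411622
d2 = d1 - sigma * sqrt(T) = 0.27411622
exp(-rT) = 0.98708414; exp(-qT) = 1.00000000
P = K * exp(-rT) * N(-d2) - S_0 * exp(-qT) * N(-d1)
N(-d1) = 0.31770851; N(-d2) = 0.39199765
P = 42.1800 * 0.98708414 * 0.39199765 - 44.8700 * 1.00000000 * 0.31770851 = 2.0653


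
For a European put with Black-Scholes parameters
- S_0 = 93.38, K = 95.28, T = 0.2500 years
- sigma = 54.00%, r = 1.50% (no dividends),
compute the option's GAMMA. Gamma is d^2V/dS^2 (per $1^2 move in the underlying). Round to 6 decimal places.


d1 = 0.0742861648; d2 = -0.1957138352
phi(d1) = 0.3978430293; exp(-qT) = 1.0000000000; exp(-rT) = 0.9962570225
Gamma = exp(-qT) * phi(d1) / (S * sigma * sqrt(T)) = 1.0000000000 * 0.3978430293 / (93.3800 * 0.5400 * 0.5000000000) = 0.015780

Answer: Gamma = 0.015780


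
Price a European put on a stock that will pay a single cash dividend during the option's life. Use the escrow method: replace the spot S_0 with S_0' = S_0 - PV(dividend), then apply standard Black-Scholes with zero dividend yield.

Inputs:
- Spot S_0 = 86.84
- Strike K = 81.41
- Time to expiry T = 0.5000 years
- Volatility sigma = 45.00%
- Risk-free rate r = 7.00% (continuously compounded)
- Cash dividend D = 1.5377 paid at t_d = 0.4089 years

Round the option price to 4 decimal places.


Answer: Price = 7.3357

Derivation:
PV(D) = D * exp(-r * t_d) = 1.5377 * 0.97178276 = 1.49431035
S_0' = S_0 - PV(D) = 86.8400 - 1.49431035 = 85.34568965
d1 = (ln(S_0'/K) + (r + sigma^2/2)*T) / (sigma*sqrt(T)) = 0.41746588
d2 = d1 - sigma*sqrt(T) = 0.09926783
exp(-rT) = 0.96560542
N(-d1) = 0.33816884; N(-d2) = 0.46046281
P = K * exp(-rT) * N(-d2) - S_0' * N(-d1) = 81.4100 * 0.96560542 * 0.46046281 - 85.34568965 * 0.33816884 = 7.3357


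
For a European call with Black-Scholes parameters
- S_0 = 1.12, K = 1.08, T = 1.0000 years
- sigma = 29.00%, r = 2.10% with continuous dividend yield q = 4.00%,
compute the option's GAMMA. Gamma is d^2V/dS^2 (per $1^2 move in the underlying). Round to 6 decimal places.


d1 = 0.2048884282; d2 = -0.0851115718
phi(d1) = 0.3906558963; exp(-qT) = 0.9607894392; exp(-rT) = 0.9792189646
Gamma = exp(-qT) * phi(d1) / (S * sigma * sqrt(T)) = 0.9607894392 * 0.3906558963 / (1.1200 * 0.2900 * 1.0000000000) = 1.155597

Answer: Gamma = 1.155597


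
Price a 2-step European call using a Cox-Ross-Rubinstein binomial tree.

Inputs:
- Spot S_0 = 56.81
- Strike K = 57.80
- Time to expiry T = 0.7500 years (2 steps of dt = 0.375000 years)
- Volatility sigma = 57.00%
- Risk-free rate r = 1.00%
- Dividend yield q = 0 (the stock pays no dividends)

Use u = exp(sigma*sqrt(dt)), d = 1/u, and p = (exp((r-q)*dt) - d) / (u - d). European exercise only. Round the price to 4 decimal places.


dt = T/N = 0.375000
u = exp(sigma*sqrt(dt)) = 1.417723; d = 1/u = 0.705356
p = (exp((r-q)*dt) - d) / (u - d) = 0.418886
Discount per step: exp(-r*dt) = 0.996257
Stock lattice S(k, i) with i counting down-moves:
  k=0: S(0,0) = 56.8100
  k=1: S(1,0) = 80.5409; S(1,1) = 40.0713
  k=2: S(2,0) = 114.1847; S(2,1) = 56.8100; S(2,2) = 28.2645
Terminal payoffs V(N, i) = max(S_T - K, 0):
  V(2,0) = 56.384658; V(2,1) = 0.000000; V(2,2) = 0.000000
Backward induction: V(k, i) = exp(-r*dt) * [p * V(k+1, i) + (1-p) * V(k+1, i+1)].
  V(1,0) = exp(-r*dt) * [p*56.384658 + (1-p)*0.000000] = 23.530355
  V(1,1) = exp(-r*dt) * [p*0.000000 + (1-p)*0.000000] = 0.000000
  V(0,0) = exp(-r*dt) * [p*23.530355 + (1-p)*0.000000] = 9.819650

Answer: Price = V(0,0) = 9.8197


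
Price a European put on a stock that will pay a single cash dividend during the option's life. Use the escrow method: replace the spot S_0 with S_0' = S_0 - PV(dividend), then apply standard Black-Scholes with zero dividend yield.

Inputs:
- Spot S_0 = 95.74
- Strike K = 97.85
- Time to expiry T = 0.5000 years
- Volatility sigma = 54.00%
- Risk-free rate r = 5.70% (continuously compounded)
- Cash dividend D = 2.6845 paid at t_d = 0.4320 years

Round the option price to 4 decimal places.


PV(D) = D * exp(-r * t_d) = 2.6845 * 0.97567670 = 2.61920409
S_0' = S_0 - PV(D) = 95.7400 - 2.61920409 = 93.12079591
d1 = (ln(S_0'/K) + (r + sigma^2/2)*T) / (sigma*sqrt(T)) = 0.13582169
d2 = d1 - sigma*sqrt(T) = -0.24601597
exp(-rT) = 0.97190229
N(-d1) = 0.44598112; N(-d2) = 0.59716506
P = K * exp(-rT) * N(-d2) - S_0' * N(-d1) = 97.8500 * 0.97190229 * 0.59716506 - 93.12079591 * 0.44598112 = 15.2607

Answer: Price = 15.2607


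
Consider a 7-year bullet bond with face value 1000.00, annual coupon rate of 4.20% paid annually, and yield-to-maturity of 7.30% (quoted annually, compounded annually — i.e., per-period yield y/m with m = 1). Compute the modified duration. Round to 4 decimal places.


Answer: Modified duration = 5.7032

Derivation:
Coupon per period c = face * coupon_rate / m = 42.000000
Periods per year m = 1; per-period yield y/m = 0.073000
Number of cashflows N = 7
Cashflows (t years, CF_t, discount factor 1/(1+y/m)^(m*t), PV):
  t = 1.0000: CF_t = 42.000000, DF = 0.931966, PV = 39.142591
  t = 2.0000: CF_t = 42.000000, DF = 0.868561, PV = 36.479581
  t = 3.0000: CF_t = 42.000000, DF = 0.809470, PV = 33.997746
  t = 4.0000: CF_t = 42.000000, DF = 0.754399, PV = 31.684759
  t = 5.0000: CF_t = 42.000000, DF = 0.703075, PV = 29.529132
  t = 6.0000: CF_t = 42.000000, DF = 0.655242, PV = 27.520160
  t = 7.0000: CF_t = 1042.000000, DF = 0.610663, PV = 636.311343
Price P = sum_t PV_t = 834.665312
First compute Macaulay numerator sum_t t * PV_t:
  t * PV_t at t = 1.0000: 39.142591
  t * PV_t at t = 2.0000: 72.959163
  t * PV_t at t = 3.0000: 101.993238
  t * PV_t at t = 4.0000: 126.739034
  t * PV_t at t = 5.0000: 147.645660
  t * PV_t at t = 6.0000: 165.120962
  t * PV_t at t = 7.0000: 4454.179402
Macaulay duration D = 5107.780049 / 834.665312 = 6.119555
Modified duration = D / (1 + y/m) = 6.119555 / (1 + 0.073000) = 5.703220


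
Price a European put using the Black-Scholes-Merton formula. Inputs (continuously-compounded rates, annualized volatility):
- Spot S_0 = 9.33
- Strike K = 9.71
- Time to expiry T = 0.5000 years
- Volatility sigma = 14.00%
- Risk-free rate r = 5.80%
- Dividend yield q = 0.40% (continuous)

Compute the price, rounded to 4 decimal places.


d1 = (ln(S/K) + (r - q + 0.5*sigma^2) * T) / (sigma * sqrt(T)) = -0.08102704
d2 = d1 - sigma * sqrt(T) = -0.18002199
exp(-rT) = 0.97141646; exp(-qT) = 0.99800200
P = K * exp(-rT) * N(-d2) - S_0 * exp(-qT) * N(-d1)
N(-d1) = 0.53228977; N(-d2) = 0.57143235
P = 9.7100 * 0.97141646 * 0.57143235 - 9.3300 * 0.99800200 * 0.53228977 = 0.4337

Answer: Price = 0.4337


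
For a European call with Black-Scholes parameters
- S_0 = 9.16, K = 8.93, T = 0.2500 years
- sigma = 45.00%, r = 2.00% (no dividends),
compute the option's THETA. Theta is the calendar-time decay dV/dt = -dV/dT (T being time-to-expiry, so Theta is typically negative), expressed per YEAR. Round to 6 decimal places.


d1 = 0.2477434835; d2 = 0.0227434835
phi(d1) = 0.3868853241; exp(-qT) = 1.0000000000; exp(-rT) = 0.9950124792
Theta = -S*exp(-qT)*phi(d1)*sigma/(2*sqrt(T)) - r*K*exp(-rT)*N(d2) + q*S*exp(-qT)*N(d1)
N(d1) = 0.5978335573; N(d2) = 0.5090725550; sqrt(T) = 0.5000000000
Term 1 = -9.1600 * 1.0000000000 * 0.3868853241 * 0.4500 / (2 * 0.5000000000) = -1.5947413059
Term 2 = -0.0200 * 8.9300 * 0.9950124792 * 0.5090725550 = -0.0904668911
Term 3 = 0 (no dividend yield, q = 0)
Theta = -1.5947413059 + (-0.0904668911) + (0.0000000000) = -1.685208

Answer: Theta = -1.685208


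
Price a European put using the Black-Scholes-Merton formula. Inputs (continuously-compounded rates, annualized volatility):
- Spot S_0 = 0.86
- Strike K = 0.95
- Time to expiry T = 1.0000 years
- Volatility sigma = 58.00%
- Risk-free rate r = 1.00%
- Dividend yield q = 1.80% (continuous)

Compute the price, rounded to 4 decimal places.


d1 = (ln(S/K) + (r - q + 0.5*sigma^2) * T) / (sigma * sqrt(T)) = 0.10460415
d2 = d1 - sigma * sqrt(T) = -0.47539585
exp(-rT) = 0.99004983; exp(-qT) = 0.98216103
P = K * exp(-rT) * N(-d2) - S_0 * exp(-qT) * N(-d1)
N(-d1) = 0.45834496; N(-d2) = 0.68274758
P = 0.9500 * 0.99004983 * 0.68274758 - 0.8600 * 0.98216103 * 0.45834496 = 0.2550

Answer: Price = 0.2550


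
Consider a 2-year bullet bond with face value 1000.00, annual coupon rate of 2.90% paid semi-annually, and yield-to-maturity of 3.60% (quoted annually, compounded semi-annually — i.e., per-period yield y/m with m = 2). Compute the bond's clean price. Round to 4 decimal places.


Answer: Price = 986.6080

Derivation:
Coupon per period c = face * coupon_rate / m = 14.500000
Periods per year m = 2; per-period yield y/m = 0.018000
Number of cashflows N = 4
Cashflows (t years, CF_t, discount factor 1/(1+y/m)^(m*t), PV):
  t = 0.5000: CF_t = 14.500000, DF = 0.982318, PV = 14.243615
  t = 1.0000: CF_t = 14.500000, DF = 0.964949, PV = 13.991763
  t = 1.5000: CF_t = 14.500000, DF = 0.947887, PV = 13.744365
  t = 2.0000: CF_t = 1014.500000, DF = 0.931127, PV = 944.628272
Price P = sum_t PV_t = 986.608014


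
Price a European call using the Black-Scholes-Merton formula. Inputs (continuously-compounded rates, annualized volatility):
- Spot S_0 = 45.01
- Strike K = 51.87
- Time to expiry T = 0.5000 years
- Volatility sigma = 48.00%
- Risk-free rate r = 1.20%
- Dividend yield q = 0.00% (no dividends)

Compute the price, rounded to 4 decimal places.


d1 = (ln(S/K) + (r - q + 0.5*sigma^2) * T) / (sigma * sqrt(T)) = -0.23056366
d2 = d1 - sigma * sqrt(T) = -0.56997491
exp(-rT) = 0.99401796; exp(-qT) = 1.00000000
C = S_0 * exp(-qT) * N(d1) - K * exp(-rT) * N(d2)
N(d1) = 0.40882690; N(d2) = 0.28434736
C = 45.0100 * 1.00000000 * 0.40882690 - 51.8700 * 0.99401796 * 0.28434736 = 3.7404

Answer: Price = 3.7404


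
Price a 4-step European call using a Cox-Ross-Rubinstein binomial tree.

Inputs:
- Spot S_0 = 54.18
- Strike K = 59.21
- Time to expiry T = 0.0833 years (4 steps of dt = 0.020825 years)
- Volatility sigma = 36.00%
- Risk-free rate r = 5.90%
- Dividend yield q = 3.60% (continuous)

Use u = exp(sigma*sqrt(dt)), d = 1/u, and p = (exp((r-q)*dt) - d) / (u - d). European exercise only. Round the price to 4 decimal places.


Answer: Price = V(0,0) = 0.6520

Derivation:
dt = T/N = 0.020825
u = exp(sigma*sqrt(dt)) = 1.053324; d = 1/u = 0.949375
p = (exp((r-q)*dt) - d) / (u - d) = 0.491624
Discount per step: exp(-r*dt) = 0.998772
Stock lattice S(k, i) with i counting down-moves:
  k=0: S(0,0) = 54.1800
  k=1: S(1,0) = 57.0691; S(1,1) = 51.4372
  k=2: S(2,0) = 60.1123; S(2,1) = 54.1800; S(2,2) = 48.8332
  k=3: S(3,0) = 63.3177; S(3,1) = 57.0691; S(3,2) = 51.4372; S(3,3) = 46.3610
  k=4: S(4,0) = 66.6941; S(4,1) = 60.1123; S(4,2) = 54.1800; S(4,3) = 48.8332; S(4,4) = 44.0140
Terminal payoffs V(N, i) = max(S_T - K, 0):
  V(4,0) = 7.484091; V(4,1) = 0.902277; V(4,2) = 0.000000; V(4,3) = 0.000000; V(4,4) = 0.000000
Backward induction: V(k, i) = exp(-r*dt) * [p * V(k+1, i) + (1-p) * V(k+1, i+1)].
  V(3,0) = exp(-r*dt) * [p*7.484091 + (1-p)*0.902277] = 4.132974
  V(3,1) = exp(-r*dt) * [p*0.902277 + (1-p)*0.000000] = 0.443036
  V(3,2) = exp(-r*dt) * [p*0.000000 + (1-p)*0.000000] = 0.000000
  V(3,3) = exp(-r*dt) * [p*0.000000 + (1-p)*0.000000] = 0.000000
  V(2,0) = exp(-r*dt) * [p*4.132974 + (1-p)*0.443036] = 2.254327
  V(2,1) = exp(-r*dt) * [p*0.443036 + (1-p)*0.000000] = 0.217540
  V(2,2) = exp(-r*dt) * [p*0.000000 + (1-p)*0.000000] = 0.000000
  V(1,0) = exp(-r*dt) * [p*2.254327 + (1-p)*0.217540] = 1.217377
  V(1,1) = exp(-r*dt) * [p*0.217540 + (1-p)*0.000000] = 0.106817
  V(0,0) = exp(-r*dt) * [p*1.217377 + (1-p)*0.106817] = 0.651993


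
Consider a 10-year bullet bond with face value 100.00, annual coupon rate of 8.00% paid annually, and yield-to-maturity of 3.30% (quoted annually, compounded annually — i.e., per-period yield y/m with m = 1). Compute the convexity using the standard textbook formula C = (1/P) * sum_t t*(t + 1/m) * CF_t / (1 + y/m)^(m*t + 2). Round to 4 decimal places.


Coupon per period c = face * coupon_rate / m = 8.000000
Periods per year m = 1; per-period yield y/m = 0.033000
Number of cashflows N = 10
Cashflows (t years, CF_t, discount factor 1/(1+y/m)^(m*t), PV):
  t = 1.0000: CF_t = 8.000000, DF = 0.968054, PV = 7.744434
  t = 2.0000: CF_t = 8.000000, DF = 0.937129, PV = 7.497032
  t = 3.0000: CF_t = 8.000000, DF = 0.907192, PV = 7.257533
  t = 4.0000: CF_t = 8.000000, DF = 0.878211, PV = 7.025685
  t = 5.0000: CF_t = 8.000000, DF = 0.850156, PV = 6.801244
  t = 6.0000: CF_t = 8.000000, DF = 0.822997, PV = 6.583973
  t = 7.0000: CF_t = 8.000000, DF = 0.796705, PV = 6.373643
  t = 8.0000: CF_t = 8.000000, DF = 0.771254, PV = 6.170032
  t = 9.0000: CF_t = 8.000000, DF = 0.746616, PV = 5.972925
  t = 10.0000: CF_t = 108.000000, DF = 0.722764, PV = 78.058561
Price P = sum_t PV_t = 139.485063
Convexity numerator sum_t t*(t + 1/m) * CF_t / (1+y/m)^(m*t + 2):
  t = 1.0000: term = 14.515066
  t = 2.0000: term = 42.154113
  t = 3.0000: term = 81.614932
  t = 4.0000: term = 131.679465
  t = 5.0000: term = 191.209291
  t = 6.0000: term = 259.141343
  t = 7.0000: term = 334.483825
  t = 8.0000: term = 416.312325
  t = 9.0000: term = 503.766124
  t = 10.0000: term = 8046.603141
Convexity = (1/P) * sum = 10021.479624 / 139.485063 = 71.846257

Answer: Convexity = 71.8463


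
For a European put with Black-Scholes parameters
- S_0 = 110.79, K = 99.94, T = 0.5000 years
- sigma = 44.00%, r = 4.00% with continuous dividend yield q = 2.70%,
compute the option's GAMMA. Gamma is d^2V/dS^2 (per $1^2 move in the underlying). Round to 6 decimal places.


Answer: Gamma = 0.010038

Derivation:
d1 = 0.5077235980; d2 = 0.1965966143
phi(d1) = 0.3506978827; exp(-qT) = 0.9865907163; exp(-rT) = 0.9801986733
Gamma = exp(-qT) * phi(d1) / (S * sigma * sqrt(T)) = 0.9865907163 * 0.3506978827 / (110.7900 * 0.4400 * 0.7071067812) = 0.010038


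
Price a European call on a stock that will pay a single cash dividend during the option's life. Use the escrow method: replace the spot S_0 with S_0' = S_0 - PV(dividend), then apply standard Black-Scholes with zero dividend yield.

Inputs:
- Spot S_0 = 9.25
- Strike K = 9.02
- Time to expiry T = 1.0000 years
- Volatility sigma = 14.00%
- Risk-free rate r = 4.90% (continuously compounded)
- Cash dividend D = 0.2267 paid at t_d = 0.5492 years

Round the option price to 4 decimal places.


PV(D) = D * exp(-r * t_d) = 0.2267 * 0.97344807 = 0.22068068
S_0' = S_0 - PV(D) = 9.2500 - 0.22068068 = 9.02931932
d1 = (ln(S_0'/K) + (r + sigma^2/2)*T) / (sigma*sqrt(T)) = 0.42737608
d2 = d1 - sigma*sqrt(T) = 0.28737608
exp(-rT) = 0.95218113
N(d1) = 0.66544729; N(d2) = 0.61308781
C = S_0' * N(d1) - K * exp(-rT) * N(d2) = 9.02931932 * 0.66544729 - 9.0200 * 0.95218113 * 0.61308781 = 0.7429

Answer: Price = 0.7429
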